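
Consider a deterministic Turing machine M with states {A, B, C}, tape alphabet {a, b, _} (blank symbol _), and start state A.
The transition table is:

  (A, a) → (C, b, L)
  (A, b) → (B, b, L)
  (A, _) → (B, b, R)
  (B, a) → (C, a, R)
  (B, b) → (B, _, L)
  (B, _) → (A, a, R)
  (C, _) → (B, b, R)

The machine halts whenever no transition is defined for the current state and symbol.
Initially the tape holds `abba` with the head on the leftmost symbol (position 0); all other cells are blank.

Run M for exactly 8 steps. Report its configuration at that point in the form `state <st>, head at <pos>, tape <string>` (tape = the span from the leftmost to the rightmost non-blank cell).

state=A head=0 tape=__[a]bba   (A,a)→(C,b,L)
state=C head=-1 tape=_[_]bbba   (C,_)→(B,b,R)
state=B head=0 tape=_b[b]bba   (B,b)→(B,_,L)
state=B head=-1 tape=_[b]_bba   (B,b)→(B,_,L)
state=B head=-2 tape=[_]__bba   (B,_)→(A,a,R)
state=A head=-1 tape=a[_]_bba   (A,_)→(B,b,R)
state=B head=0 tape=ab[_]bba   (B,_)→(A,a,R)
state=A head=1 tape=aba[b]ba   (A,b)→(B,b,L)
state=B head=0 tape=ab[a]bba
After 8 steps: state B, head at 0, tape ababba.

state B, head at 0, tape ababba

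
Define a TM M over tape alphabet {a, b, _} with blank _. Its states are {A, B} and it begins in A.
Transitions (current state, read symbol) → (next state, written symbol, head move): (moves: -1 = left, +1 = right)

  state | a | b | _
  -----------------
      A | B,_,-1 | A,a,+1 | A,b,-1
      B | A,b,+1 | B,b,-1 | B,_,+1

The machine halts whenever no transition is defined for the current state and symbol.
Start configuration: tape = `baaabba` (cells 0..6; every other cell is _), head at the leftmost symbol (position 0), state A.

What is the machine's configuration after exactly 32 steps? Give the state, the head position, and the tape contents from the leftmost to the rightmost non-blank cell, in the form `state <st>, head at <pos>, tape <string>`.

state=A head=0 tape=[b]aaabba__   (A,b)→(A,a,+1)
state=A head=1 tape=a[a]aabba__   (A,a)→(B,_,-1)
state=B head=0 tape=[a]_aabba__   (B,a)→(A,b,+1)
state=A head=1 tape=b[_]aabba__   (A,_)→(A,b,-1)
state=A head=0 tape=[b]baabba__   (A,b)→(A,a,+1)
state=A head=1 tape=a[b]aabba__   (A,b)→(A,a,+1)
state=A head=2 tape=aa[a]abba__   (A,a)→(B,_,-1)
state=B head=1 tape=a[a]_abba__   (B,a)→(A,b,+1)
state=A head=2 tape=ab[_]abba__   (A,_)→(A,b,-1)
state=A head=1 tape=a[b]babba__   (A,b)→(A,a,+1)
state=A head=2 tape=aa[b]abba__   (A,b)→(A,a,+1)
state=A head=3 tape=aaa[a]bba__   (A,a)→(B,_,-1)
state=B head=2 tape=aa[a]_bba__   (B,a)→(A,b,+1)
state=A head=3 tape=aab[_]bba__   (A,_)→(A,b,-1)
state=A head=2 tape=aa[b]bbba__   (A,b)→(A,a,+1)
state=A head=3 tape=aaa[b]bba__   (A,b)→(A,a,+1)
state=A head=4 tape=aaaa[b]ba__   (A,b)→(A,a,+1)
state=A head=5 tape=aaaaa[b]a__   (A,b)→(A,a,+1)
state=A head=6 tape=aaaaaa[a]__   (A,a)→(B,_,-1)
state=B head=5 tape=aaaaa[a]___   (B,a)→(A,b,+1)
state=A head=6 tape=aaaaab[_]__   (A,_)→(A,b,-1)
state=A head=5 tape=aaaaa[b]b__   (A,b)→(A,a,+1)
state=A head=6 tape=aaaaaa[b]__   (A,b)→(A,a,+1)
state=A head=7 tape=aaaaaaa[_]_   (A,_)→(A,b,-1)
state=A head=6 tape=aaaaaa[a]b_   (A,a)→(B,_,-1)
state=B head=5 tape=aaaaa[a]_b_   (B,a)→(A,b,+1)
state=A head=6 tape=aaaaab[_]b_   (A,_)→(A,b,-1)
state=A head=5 tape=aaaaa[b]bb_   (A,b)→(A,a,+1)
state=A head=6 tape=aaaaaa[b]b_   (A,b)→(A,a,+1)
state=A head=7 tape=aaaaaaa[b]_   (A,b)→(A,a,+1)
state=A head=8 tape=aaaaaaaa[_]   (A,_)→(A,b,-1)
state=A head=7 tape=aaaaaaa[a]b   (A,a)→(B,_,-1)
state=B head=6 tape=aaaaaa[a]_b
After 32 steps: state B, head at 6, tape aaaaaaa_b.

state B, head at 6, tape aaaaaaa_b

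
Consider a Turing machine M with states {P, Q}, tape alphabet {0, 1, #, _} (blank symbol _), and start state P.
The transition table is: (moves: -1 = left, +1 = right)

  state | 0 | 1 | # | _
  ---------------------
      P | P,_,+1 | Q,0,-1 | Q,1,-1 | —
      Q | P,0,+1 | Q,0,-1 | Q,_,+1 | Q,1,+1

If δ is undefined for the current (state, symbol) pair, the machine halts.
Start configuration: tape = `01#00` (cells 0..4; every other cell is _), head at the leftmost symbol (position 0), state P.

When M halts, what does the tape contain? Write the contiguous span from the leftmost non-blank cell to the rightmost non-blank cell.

P | [0]1#00_   read 0 → write _, move +1, go to P
P | _[1]#00_   read 1 → write 0, move -1, go to Q
Q | [_]0#00_   read _ → write 1, move +1, go to Q
Q | 1[0]#00_   read 0 → write 0, move +1, go to P
P | 10[#]00_   read # → write 1, move -1, go to Q
Q | 1[0]100_   read 0 → write 0, move +1, go to P
P | 10[1]00_   read 1 → write 0, move -1, go to Q
Q | 1[0]000_   read 0 → write 0, move +1, go to P
P | 10[0]00_   read 0 → write _, move +1, go to P
P | 10_[0]0_   read 0 → write _, move +1, go to P
P | 10__[0]_   read 0 → write _, move +1, go to P
P | 10___[_]
The non-blank tape span at halt is 10.

10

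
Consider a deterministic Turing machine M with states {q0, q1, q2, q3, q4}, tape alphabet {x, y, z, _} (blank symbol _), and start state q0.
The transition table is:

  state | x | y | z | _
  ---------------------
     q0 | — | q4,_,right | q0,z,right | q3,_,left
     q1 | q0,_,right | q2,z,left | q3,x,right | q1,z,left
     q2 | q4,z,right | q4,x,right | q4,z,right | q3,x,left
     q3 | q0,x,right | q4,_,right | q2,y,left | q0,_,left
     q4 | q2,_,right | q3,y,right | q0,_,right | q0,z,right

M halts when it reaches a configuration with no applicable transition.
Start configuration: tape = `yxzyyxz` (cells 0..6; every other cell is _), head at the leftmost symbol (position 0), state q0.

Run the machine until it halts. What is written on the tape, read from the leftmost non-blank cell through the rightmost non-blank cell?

z_zxyxy

state=q0 head=0 tape=[y]xzyyxz___   (q0,y)→(q4,_,right)
state=q4 head=1 tape=_[x]zyyxz___   (q4,x)→(q2,_,right)
state=q2 head=2 tape=__[z]yyxz___   (q2,z)→(q4,z,right)
state=q4 head=3 tape=__z[y]yxz___   (q4,y)→(q3,y,right)
state=q3 head=4 tape=__zy[y]xz___   (q3,y)→(q4,_,right)
state=q4 head=5 tape=__zy_[x]z___   (q4,x)→(q2,_,right)
state=q2 head=6 tape=__zy__[z]___   (q2,z)→(q4,z,right)
state=q4 head=7 tape=__zy__z[_]__   (q4,_)→(q0,z,right)
state=q0 head=8 tape=__zy__zz[_]_   (q0,_)→(q3,_,left)
state=q3 head=7 tape=__zy__z[z]__   (q3,z)→(q2,y,left)
state=q2 head=6 tape=__zy__[z]y__   (q2,z)→(q4,z,right)
state=q4 head=7 tape=__zy__z[y]__   (q4,y)→(q3,y,right)
state=q3 head=8 tape=__zy__zy[_]_   (q3,_)→(q0,_,left)
state=q0 head=7 tape=__zy__z[y]__   (q0,y)→(q4,_,right)
state=q4 head=8 tape=__zy__z_[_]_   (q4,_)→(q0,z,right)
state=q0 head=9 tape=__zy__z_z[_]   (q0,_)→(q3,_,left)
state=q3 head=8 tape=__zy__z_[z]_   (q3,z)→(q2,y,left)
state=q2 head=7 tape=__zy__z[_]y_   (q2,_)→(q3,x,left)
state=q3 head=6 tape=__zy__[z]xy_   (q3,z)→(q2,y,left)
state=q2 head=5 tape=__zy_[_]yxy_   (q2,_)→(q3,x,left)
state=q3 head=4 tape=__zy[_]xyxy_   (q3,_)→(q0,_,left)
state=q0 head=3 tape=__z[y]_xyxy_   (q0,y)→(q4,_,right)
state=q4 head=4 tape=__z_[_]xyxy_   (q4,_)→(q0,z,right)
state=q0 head=5 tape=__z_z[x]yxy_
The non-blank tape span at halt is z_zxyxy.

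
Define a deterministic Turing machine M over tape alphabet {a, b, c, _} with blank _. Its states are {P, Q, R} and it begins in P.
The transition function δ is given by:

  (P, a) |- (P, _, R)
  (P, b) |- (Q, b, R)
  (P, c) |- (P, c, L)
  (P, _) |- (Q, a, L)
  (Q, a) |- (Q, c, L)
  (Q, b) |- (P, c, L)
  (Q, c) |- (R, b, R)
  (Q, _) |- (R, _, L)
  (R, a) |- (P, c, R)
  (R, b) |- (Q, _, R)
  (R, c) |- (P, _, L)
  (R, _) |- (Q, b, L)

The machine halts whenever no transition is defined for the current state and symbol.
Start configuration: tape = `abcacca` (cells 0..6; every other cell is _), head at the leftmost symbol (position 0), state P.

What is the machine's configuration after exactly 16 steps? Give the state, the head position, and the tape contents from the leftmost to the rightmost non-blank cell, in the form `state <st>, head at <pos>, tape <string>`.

state Q, head at 2, tape bcb_ca

P | [a]bcacca   read a → write _, move R, go to P
P | _[b]cacca   read b → write b, move R, go to Q
Q | _b[c]acca   read c → write b, move R, go to R
R | _bb[a]cca   read a → write c, move R, go to P
P | _bbc[c]ca   read c → write c, move L, go to P
P | _bb[c]cca   read c → write c, move L, go to P
P | _b[b]ccca   read b → write b, move R, go to Q
Q | _bb[c]cca   read c → write b, move R, go to R
R | _bbb[c]ca   read c → write _, move L, go to P
P | _bb[b]_ca   read b → write b, move R, go to Q
Q | _bbb[_]ca   read _ → write _, move L, go to R
R | _bb[b]_ca   read b → write _, move R, go to Q
Q | _bb_[_]ca   read _ → write _, move L, go to R
R | _bb[_]_ca   read _ → write b, move L, go to Q
Q | _b[b]b_ca   read b → write c, move L, go to P
P | _[b]cb_ca   read b → write b, move R, go to Q
Q | _b[c]b_ca
After 16 steps: state Q, head at 2, tape bcb_ca.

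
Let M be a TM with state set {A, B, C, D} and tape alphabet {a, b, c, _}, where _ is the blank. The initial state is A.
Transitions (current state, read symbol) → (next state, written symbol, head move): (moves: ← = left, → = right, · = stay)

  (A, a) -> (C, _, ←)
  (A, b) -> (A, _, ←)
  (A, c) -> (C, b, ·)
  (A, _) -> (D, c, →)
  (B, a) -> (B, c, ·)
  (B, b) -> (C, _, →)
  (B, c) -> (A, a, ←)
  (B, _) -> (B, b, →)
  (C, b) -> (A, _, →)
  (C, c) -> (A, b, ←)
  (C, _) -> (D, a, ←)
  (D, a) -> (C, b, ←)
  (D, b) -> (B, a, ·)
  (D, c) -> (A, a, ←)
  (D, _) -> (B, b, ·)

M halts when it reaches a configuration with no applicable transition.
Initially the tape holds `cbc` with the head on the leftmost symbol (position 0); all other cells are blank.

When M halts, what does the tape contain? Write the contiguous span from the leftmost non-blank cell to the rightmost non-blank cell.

state=A head=0 tape=___[c]bc   (A,c)→(C,b,·)
state=C head=0 tape=___[b]bc   (C,b)→(A,_,→)
state=A head=1 tape=____[b]c   (A,b)→(A,_,←)
state=A head=0 tape=___[_]_c   (A,_)→(D,c,→)
state=D head=1 tape=___c[_]c   (D,_)→(B,b,·)
state=B head=1 tape=___c[b]c   (B,b)→(C,_,→)
state=C head=2 tape=___c_[c]   (C,c)→(A,b,←)
state=A head=1 tape=___c[_]b   (A,_)→(D,c,→)
state=D head=2 tape=___cc[b]   (D,b)→(B,a,·)
state=B head=2 tape=___cc[a]   (B,a)→(B,c,·)
state=B head=2 tape=___cc[c]   (B,c)→(A,a,←)
state=A head=1 tape=___c[c]a   (A,c)→(C,b,·)
state=C head=1 tape=___c[b]a   (C,b)→(A,_,→)
state=A head=2 tape=___c_[a]   (A,a)→(C,_,←)
state=C head=1 tape=___c[_]_   (C,_)→(D,a,←)
state=D head=0 tape=___[c]a_   (D,c)→(A,a,←)
state=A head=-1 tape=__[_]aa_   (A,_)→(D,c,→)
state=D head=0 tape=__c[a]a_   (D,a)→(C,b,←)
state=C head=-1 tape=__[c]ba_   (C,c)→(A,b,←)
state=A head=-2 tape=_[_]bba_   (A,_)→(D,c,→)
state=D head=-1 tape=_c[b]ba_   (D,b)→(B,a,·)
state=B head=-1 tape=_c[a]ba_   (B,a)→(B,c,·)
state=B head=-1 tape=_c[c]ba_   (B,c)→(A,a,←)
state=A head=-2 tape=_[c]aba_   (A,c)→(C,b,·)
state=C head=-2 tape=_[b]aba_   (C,b)→(A,_,→)
state=A head=-1 tape=__[a]ba_   (A,a)→(C,_,←)
state=C head=-2 tape=_[_]_ba_   (C,_)→(D,a,←)
state=D head=-3 tape=[_]a_ba_   (D,_)→(B,b,·)
state=B head=-3 tape=[b]a_ba_   (B,b)→(C,_,→)
state=C head=-2 tape=_[a]_ba_
The non-blank tape span at halt is a_ba.

a_ba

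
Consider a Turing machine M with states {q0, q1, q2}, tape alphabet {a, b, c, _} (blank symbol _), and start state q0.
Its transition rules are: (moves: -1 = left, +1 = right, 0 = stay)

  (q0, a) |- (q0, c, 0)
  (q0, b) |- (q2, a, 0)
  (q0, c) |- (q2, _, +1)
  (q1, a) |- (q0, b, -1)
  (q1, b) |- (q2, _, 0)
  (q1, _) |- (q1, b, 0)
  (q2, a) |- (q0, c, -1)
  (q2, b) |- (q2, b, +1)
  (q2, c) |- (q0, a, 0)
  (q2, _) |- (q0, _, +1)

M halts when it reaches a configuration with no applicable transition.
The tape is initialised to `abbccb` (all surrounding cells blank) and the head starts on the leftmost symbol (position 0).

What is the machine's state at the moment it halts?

state=q0 head=0 tape=[a]bbccb__   (q0,a)→(q0,c,0)
state=q0 head=0 tape=[c]bbccb__   (q0,c)→(q2,_,+1)
state=q2 head=1 tape=_[b]bccb__   (q2,b)→(q2,b,+1)
state=q2 head=2 tape=_b[b]ccb__   (q2,b)→(q2,b,+1)
state=q2 head=3 tape=_bb[c]cb__   (q2,c)→(q0,a,0)
state=q0 head=3 tape=_bb[a]cb__   (q0,a)→(q0,c,0)
state=q0 head=3 tape=_bb[c]cb__   (q0,c)→(q2,_,+1)
state=q2 head=4 tape=_bb_[c]b__   (q2,c)→(q0,a,0)
state=q0 head=4 tape=_bb_[a]b__   (q0,a)→(q0,c,0)
state=q0 head=4 tape=_bb_[c]b__   (q0,c)→(q2,_,+1)
state=q2 head=5 tape=_bb__[b]__   (q2,b)→(q2,b,+1)
state=q2 head=6 tape=_bb__b[_]_   (q2,_)→(q0,_,+1)
state=q0 head=7 tape=_bb__b_[_]
No transition is defined for (q0, _); M halts in state q0.

q0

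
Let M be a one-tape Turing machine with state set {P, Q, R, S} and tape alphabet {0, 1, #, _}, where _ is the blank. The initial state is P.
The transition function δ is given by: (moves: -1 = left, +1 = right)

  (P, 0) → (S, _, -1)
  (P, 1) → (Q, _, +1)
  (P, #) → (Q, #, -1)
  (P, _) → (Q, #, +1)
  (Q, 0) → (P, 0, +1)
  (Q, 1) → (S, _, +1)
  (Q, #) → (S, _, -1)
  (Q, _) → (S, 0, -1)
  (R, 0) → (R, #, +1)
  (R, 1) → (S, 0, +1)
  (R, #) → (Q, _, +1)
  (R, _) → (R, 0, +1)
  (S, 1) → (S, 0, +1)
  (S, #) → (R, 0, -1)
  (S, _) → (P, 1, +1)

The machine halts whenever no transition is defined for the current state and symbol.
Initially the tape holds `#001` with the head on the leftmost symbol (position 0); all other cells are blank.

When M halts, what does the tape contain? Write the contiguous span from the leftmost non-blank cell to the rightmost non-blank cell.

state=P head=0 tape=__[#]001___   (P,#)→(Q,#,-1)
state=Q head=-1 tape=_[_]#001___   (Q,_)→(S,0,-1)
state=S head=-2 tape=[_]0#001___   (S,_)→(P,1,+1)
state=P head=-1 tape=1[0]#001___   (P,0)→(S,_,-1)
state=S head=-2 tape=[1]_#001___   (S,1)→(S,0,+1)
state=S head=-1 tape=0[_]#001___   (S,_)→(P,1,+1)
state=P head=0 tape=01[#]001___   (P,#)→(Q,#,-1)
state=Q head=-1 tape=0[1]#001___   (Q,1)→(S,_,+1)
state=S head=0 tape=0_[#]001___   (S,#)→(R,0,-1)
state=R head=-1 tape=0[_]0001___   (R,_)→(R,0,+1)
state=R head=0 tape=00[0]001___   (R,0)→(R,#,+1)
state=R head=1 tape=00#[0]01___   (R,0)→(R,#,+1)
state=R head=2 tape=00##[0]1___   (R,0)→(R,#,+1)
state=R head=3 tape=00###[1]___   (R,1)→(S,0,+1)
state=S head=4 tape=00###0[_]__   (S,_)→(P,1,+1)
state=P head=5 tape=00###01[_]_   (P,_)→(Q,#,+1)
state=Q head=6 tape=00###01#[_]   (Q,_)→(S,0,-1)
state=S head=5 tape=00###01[#]0   (S,#)→(R,0,-1)
state=R head=4 tape=00###0[1]00   (R,1)→(S,0,+1)
state=S head=5 tape=00###00[0]0
The non-blank tape span at halt is 00###0000.

00###0000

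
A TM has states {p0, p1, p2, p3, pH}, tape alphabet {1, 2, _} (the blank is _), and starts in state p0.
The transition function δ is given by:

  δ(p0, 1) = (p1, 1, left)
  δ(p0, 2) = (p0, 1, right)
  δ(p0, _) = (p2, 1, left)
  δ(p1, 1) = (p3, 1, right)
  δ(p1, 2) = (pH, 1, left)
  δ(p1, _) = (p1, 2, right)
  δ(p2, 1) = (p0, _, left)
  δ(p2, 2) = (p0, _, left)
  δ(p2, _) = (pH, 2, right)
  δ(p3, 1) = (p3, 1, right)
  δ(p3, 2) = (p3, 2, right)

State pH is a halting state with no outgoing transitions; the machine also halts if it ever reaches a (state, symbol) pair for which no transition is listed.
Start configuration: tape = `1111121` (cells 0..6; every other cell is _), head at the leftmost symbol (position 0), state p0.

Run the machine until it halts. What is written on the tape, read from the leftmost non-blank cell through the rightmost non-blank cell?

21111121

state=p0 head=0 tape=_[1]111121_   (p0,1)→(p1,1,left)
state=p1 head=-1 tape=[_]1111121_   (p1,_)→(p1,2,right)
state=p1 head=0 tape=2[1]111121_   (p1,1)→(p3,1,right)
state=p3 head=1 tape=21[1]11121_   (p3,1)→(p3,1,right)
state=p3 head=2 tape=211[1]1121_   (p3,1)→(p3,1,right)
state=p3 head=3 tape=2111[1]121_   (p3,1)→(p3,1,right)
state=p3 head=4 tape=21111[1]21_   (p3,1)→(p3,1,right)
state=p3 head=5 tape=211111[2]1_   (p3,2)→(p3,2,right)
state=p3 head=6 tape=2111112[1]_   (p3,1)→(p3,1,right)
state=p3 head=7 tape=21111121[_]
The non-blank tape span at halt is 21111121.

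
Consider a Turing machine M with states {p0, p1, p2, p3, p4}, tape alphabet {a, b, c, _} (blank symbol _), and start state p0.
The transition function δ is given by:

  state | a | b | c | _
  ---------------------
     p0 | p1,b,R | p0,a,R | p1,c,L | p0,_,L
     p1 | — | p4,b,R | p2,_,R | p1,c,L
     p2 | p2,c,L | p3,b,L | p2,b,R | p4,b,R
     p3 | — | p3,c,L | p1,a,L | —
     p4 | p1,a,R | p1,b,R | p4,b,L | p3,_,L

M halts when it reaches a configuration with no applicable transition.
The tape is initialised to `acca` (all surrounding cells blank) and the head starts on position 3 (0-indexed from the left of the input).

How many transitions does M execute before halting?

27

p0 | acc[a]__   read a → write b, move R, go to p1
p1 | accb[_]_   read _ → write c, move L, go to p1
p1 | acc[b]c_   read b → write b, move R, go to p4
p4 | accb[c]_   read c → write b, move L, go to p4
p4 | acc[b]b_   read b → write b, move R, go to p1
p1 | accb[b]_   read b → write b, move R, go to p4
p4 | accbb[_]   read _ → write _, move L, go to p3
p3 | accb[b]_   read b → write c, move L, go to p3
p3 | acc[b]c_   read b → write c, move L, go to p3
p3 | ac[c]cc_   read c → write a, move L, go to p1
p1 | a[c]acc_   read c → write _, move R, go to p2
p2 | a_[a]cc_   read a → write c, move L, go to p2
p2 | a[_]ccc_   read _ → write b, move R, go to p4
p4 | ab[c]cc_   read c → write b, move L, go to p4
p4 | a[b]bcc_   read b → write b, move R, go to p1
p1 | ab[b]cc_   read b → write b, move R, go to p4
p4 | abb[c]c_   read c → write b, move L, go to p4
p4 | ab[b]bc_   read b → write b, move R, go to p1
p1 | abb[b]c_   read b → write b, move R, go to p4
p4 | abbb[c]_   read c → write b, move L, go to p4
p4 | abb[b]b_   read b → write b, move R, go to p1
p1 | abbb[b]_   read b → write b, move R, go to p4
p4 | abbbb[_]   read _ → write _, move L, go to p3
p3 | abbb[b]_   read b → write c, move L, go to p3
p3 | abb[b]c_   read b → write c, move L, go to p3
p3 | ab[b]cc_   read b → write c, move L, go to p3
p3 | a[b]ccc_   read b → write c, move L, go to p3
p3 | [a]cccc_
M halts after 27 transitions.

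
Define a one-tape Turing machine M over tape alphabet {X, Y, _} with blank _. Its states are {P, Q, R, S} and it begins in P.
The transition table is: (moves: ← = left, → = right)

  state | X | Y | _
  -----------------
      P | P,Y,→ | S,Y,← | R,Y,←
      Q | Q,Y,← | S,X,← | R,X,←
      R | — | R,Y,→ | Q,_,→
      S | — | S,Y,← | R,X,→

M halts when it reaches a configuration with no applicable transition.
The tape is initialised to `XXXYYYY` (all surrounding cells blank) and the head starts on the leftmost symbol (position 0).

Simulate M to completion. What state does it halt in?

state=P head=0 tape=_[X]XXYYYY__   (P,X)→(P,Y,→)
state=P head=1 tape=_Y[X]XYYYY__   (P,X)→(P,Y,→)
state=P head=2 tape=_YY[X]YYYY__   (P,X)→(P,Y,→)
state=P head=3 tape=_YYY[Y]YYY__   (P,Y)→(S,Y,←)
state=S head=2 tape=_YY[Y]YYYY__   (S,Y)→(S,Y,←)
state=S head=1 tape=_Y[Y]YYYYY__   (S,Y)→(S,Y,←)
state=S head=0 tape=_[Y]YYYYYY__   (S,Y)→(S,Y,←)
state=S head=-1 tape=[_]YYYYYYY__   (S,_)→(R,X,→)
state=R head=0 tape=X[Y]YYYYYY__   (R,Y)→(R,Y,→)
state=R head=1 tape=XY[Y]YYYYY__   (R,Y)→(R,Y,→)
state=R head=2 tape=XYY[Y]YYYY__   (R,Y)→(R,Y,→)
state=R head=3 tape=XYYY[Y]YYY__   (R,Y)→(R,Y,→)
state=R head=4 tape=XYYYY[Y]YY__   (R,Y)→(R,Y,→)
state=R head=5 tape=XYYYYY[Y]Y__   (R,Y)→(R,Y,→)
state=R head=6 tape=XYYYYYY[Y]__   (R,Y)→(R,Y,→)
state=R head=7 tape=XYYYYYYY[_]_   (R,_)→(Q,_,→)
state=Q head=8 tape=XYYYYYYY_[_]   (Q,_)→(R,X,←)
state=R head=7 tape=XYYYYYYY[_]X   (R,_)→(Q,_,→)
state=Q head=8 tape=XYYYYYYY_[X]   (Q,X)→(Q,Y,←)
state=Q head=7 tape=XYYYYYYY[_]Y   (Q,_)→(R,X,←)
state=R head=6 tape=XYYYYYY[Y]XY   (R,Y)→(R,Y,→)
state=R head=7 tape=XYYYYYYY[X]Y
No transition is defined for (R, X); M halts in state R.

R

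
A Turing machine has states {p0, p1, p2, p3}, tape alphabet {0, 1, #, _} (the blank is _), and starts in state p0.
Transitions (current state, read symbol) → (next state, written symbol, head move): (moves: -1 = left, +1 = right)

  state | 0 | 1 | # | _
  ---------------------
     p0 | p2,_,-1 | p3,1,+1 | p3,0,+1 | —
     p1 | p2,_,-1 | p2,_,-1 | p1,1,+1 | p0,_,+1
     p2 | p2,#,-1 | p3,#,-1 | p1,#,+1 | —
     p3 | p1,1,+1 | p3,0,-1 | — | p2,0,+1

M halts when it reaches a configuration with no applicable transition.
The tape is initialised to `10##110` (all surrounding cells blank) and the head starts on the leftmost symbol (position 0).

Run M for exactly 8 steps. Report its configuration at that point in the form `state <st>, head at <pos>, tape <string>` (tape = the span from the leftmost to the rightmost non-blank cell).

p0 | [1]0##110   read 1 → write 1, move +1, go to p3
p3 | 1[0]##110   read 0 → write 1, move +1, go to p1
p1 | 11[#]#110   read # → write 1, move +1, go to p1
p1 | 111[#]110   read # → write 1, move +1, go to p1
p1 | 1111[1]10   read 1 → write _, move -1, go to p2
p2 | 111[1]_10   read 1 → write #, move -1, go to p3
p3 | 11[1]#_10   read 1 → write 0, move -1, go to p3
p3 | 1[1]0#_10   read 1 → write 0, move -1, go to p3
p3 | [1]00#_10
After 8 steps: state p3, head at 0, tape 100#_10.

state p3, head at 0, tape 100#_10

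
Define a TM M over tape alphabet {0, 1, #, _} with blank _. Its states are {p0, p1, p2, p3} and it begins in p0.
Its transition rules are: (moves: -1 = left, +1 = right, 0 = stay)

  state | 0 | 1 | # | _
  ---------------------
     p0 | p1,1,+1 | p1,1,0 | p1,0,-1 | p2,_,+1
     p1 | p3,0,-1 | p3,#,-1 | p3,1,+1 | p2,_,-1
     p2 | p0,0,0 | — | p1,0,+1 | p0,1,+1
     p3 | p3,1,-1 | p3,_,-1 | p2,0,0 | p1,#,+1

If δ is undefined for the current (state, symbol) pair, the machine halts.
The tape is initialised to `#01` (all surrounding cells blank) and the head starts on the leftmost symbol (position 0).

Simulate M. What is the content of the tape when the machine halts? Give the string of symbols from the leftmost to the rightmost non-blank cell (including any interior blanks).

state=p0 head=0 tape=__[#]01   (p0,#)→(p1,0,-1)
state=p1 head=-1 tape=_[_]001   (p1,_)→(p2,_,-1)
state=p2 head=-2 tape=[_]_001   (p2,_)→(p0,1,+1)
state=p0 head=-1 tape=1[_]001   (p0,_)→(p2,_,+1)
state=p2 head=0 tape=1_[0]01   (p2,0)→(p0,0,0)
state=p0 head=0 tape=1_[0]01   (p0,0)→(p1,1,+1)
state=p1 head=1 tape=1_1[0]1   (p1,0)→(p3,0,-1)
state=p3 head=0 tape=1_[1]01   (p3,1)→(p3,_,-1)
state=p3 head=-1 tape=1[_]_01   (p3,_)→(p1,#,+1)
state=p1 head=0 tape=1#[_]01   (p1,_)→(p2,_,-1)
state=p2 head=-1 tape=1[#]_01   (p2,#)→(p1,0,+1)
state=p1 head=0 tape=10[_]01   (p1,_)→(p2,_,-1)
state=p2 head=-1 tape=1[0]_01   (p2,0)→(p0,0,0)
state=p0 head=-1 tape=1[0]_01   (p0,0)→(p1,1,+1)
state=p1 head=0 tape=11[_]01   (p1,_)→(p2,_,-1)
state=p2 head=-1 tape=1[1]_01
The non-blank tape span at halt is 11_01.

11_01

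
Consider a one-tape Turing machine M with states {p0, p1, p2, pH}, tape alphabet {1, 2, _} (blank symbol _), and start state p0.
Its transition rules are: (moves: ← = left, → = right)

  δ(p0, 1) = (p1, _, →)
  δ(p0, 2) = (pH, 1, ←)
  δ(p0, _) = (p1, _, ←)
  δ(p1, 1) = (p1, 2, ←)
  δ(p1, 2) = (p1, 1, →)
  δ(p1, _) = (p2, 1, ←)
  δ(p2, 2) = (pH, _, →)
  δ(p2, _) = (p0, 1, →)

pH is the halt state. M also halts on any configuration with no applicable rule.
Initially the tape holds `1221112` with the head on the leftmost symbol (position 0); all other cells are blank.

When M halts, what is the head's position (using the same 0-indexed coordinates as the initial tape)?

state=p0 head=0 tape=_[1]221112   (p0,1)→(p1,_,→)
state=p1 head=1 tape=__[2]21112   (p1,2)→(p1,1,→)
state=p1 head=2 tape=__1[2]1112   (p1,2)→(p1,1,→)
state=p1 head=3 tape=__11[1]112   (p1,1)→(p1,2,←)
state=p1 head=2 tape=__1[1]2112   (p1,1)→(p1,2,←)
state=p1 head=1 tape=__[1]22112   (p1,1)→(p1,2,←)
state=p1 head=0 tape=_[_]222112   (p1,_)→(p2,1,←)
state=p2 head=-1 tape=[_]1222112   (p2,_)→(p0,1,→)
state=p0 head=0 tape=1[1]222112   (p0,1)→(p1,_,→)
state=p1 head=1 tape=1_[2]22112   (p1,2)→(p1,1,→)
state=p1 head=2 tape=1_1[2]2112   (p1,2)→(p1,1,→)
state=p1 head=3 tape=1_11[2]112   (p1,2)→(p1,1,→)
state=p1 head=4 tape=1_111[1]12   (p1,1)→(p1,2,←)
state=p1 head=3 tape=1_11[1]212   (p1,1)→(p1,2,←)
state=p1 head=2 tape=1_1[1]2212   (p1,1)→(p1,2,←)
state=p1 head=1 tape=1_[1]22212   (p1,1)→(p1,2,←)
state=p1 head=0 tape=1[_]222212   (p1,_)→(p2,1,←)
state=p2 head=-1 tape=[1]1222212
At halt the head is at cell -1.

-1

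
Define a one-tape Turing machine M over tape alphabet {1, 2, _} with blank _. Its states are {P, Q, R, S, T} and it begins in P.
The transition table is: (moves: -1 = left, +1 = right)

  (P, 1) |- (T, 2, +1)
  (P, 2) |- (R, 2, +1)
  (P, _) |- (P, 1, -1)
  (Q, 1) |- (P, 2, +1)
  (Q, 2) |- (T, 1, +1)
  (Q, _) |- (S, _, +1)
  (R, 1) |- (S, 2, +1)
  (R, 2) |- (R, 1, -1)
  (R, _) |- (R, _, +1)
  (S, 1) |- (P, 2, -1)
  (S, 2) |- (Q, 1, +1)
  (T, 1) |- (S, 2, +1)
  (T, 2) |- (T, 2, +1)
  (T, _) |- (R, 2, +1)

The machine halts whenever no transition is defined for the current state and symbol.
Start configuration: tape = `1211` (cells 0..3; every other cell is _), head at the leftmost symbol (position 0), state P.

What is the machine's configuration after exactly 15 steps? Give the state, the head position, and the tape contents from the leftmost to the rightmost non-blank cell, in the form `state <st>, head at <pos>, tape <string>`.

state R, head at -1, tape 1111

state=P head=0 tape=_[1]211   (P,1)→(T,2,+1)
state=T head=1 tape=_2[2]11   (T,2)→(T,2,+1)
state=T head=2 tape=_22[1]1   (T,1)→(S,2,+1)
state=S head=3 tape=_222[1]   (S,1)→(P,2,-1)
state=P head=2 tape=_22[2]2   (P,2)→(R,2,+1)
state=R head=3 tape=_222[2]   (R,2)→(R,1,-1)
state=R head=2 tape=_22[2]1   (R,2)→(R,1,-1)
state=R head=1 tape=_2[2]11   (R,2)→(R,1,-1)
state=R head=0 tape=_[2]111   (R,2)→(R,1,-1)
state=R head=-1 tape=[_]1111   (R,_)→(R,_,+1)
state=R head=0 tape=_[1]111   (R,1)→(S,2,+1)
state=S head=1 tape=_2[1]11   (S,1)→(P,2,-1)
state=P head=0 tape=_[2]211   (P,2)→(R,2,+1)
state=R head=1 tape=_2[2]11   (R,2)→(R,1,-1)
state=R head=0 tape=_[2]111   (R,2)→(R,1,-1)
state=R head=-1 tape=[_]1111
After 15 steps: state R, head at -1, tape 1111.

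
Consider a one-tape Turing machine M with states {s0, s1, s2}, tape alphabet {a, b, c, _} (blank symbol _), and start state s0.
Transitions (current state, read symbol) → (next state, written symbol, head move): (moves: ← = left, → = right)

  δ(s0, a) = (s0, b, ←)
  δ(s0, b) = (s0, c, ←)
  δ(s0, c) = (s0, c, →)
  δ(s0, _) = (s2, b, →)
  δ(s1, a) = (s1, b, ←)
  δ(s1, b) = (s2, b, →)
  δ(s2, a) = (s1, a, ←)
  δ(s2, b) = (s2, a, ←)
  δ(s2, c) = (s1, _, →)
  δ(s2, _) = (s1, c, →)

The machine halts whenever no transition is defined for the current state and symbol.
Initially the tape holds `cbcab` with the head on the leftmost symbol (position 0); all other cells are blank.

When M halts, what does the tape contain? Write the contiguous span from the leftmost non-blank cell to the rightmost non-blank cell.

state=s0 head=0 tape=[c]bcab___   (s0,c)→(s0,c,→)
state=s0 head=1 tape=c[b]cab___   (s0,b)→(s0,c,←)
state=s0 head=0 tape=[c]ccab___   (s0,c)→(s0,c,→)
state=s0 head=1 tape=c[c]cab___   (s0,c)→(s0,c,→)
state=s0 head=2 tape=cc[c]ab___   (s0,c)→(s0,c,→)
state=s0 head=3 tape=ccc[a]b___   (s0,a)→(s0,b,←)
state=s0 head=2 tape=cc[c]bb___   (s0,c)→(s0,c,→)
state=s0 head=3 tape=ccc[b]b___   (s0,b)→(s0,c,←)
state=s0 head=2 tape=cc[c]cb___   (s0,c)→(s0,c,→)
state=s0 head=3 tape=ccc[c]b___   (s0,c)→(s0,c,→)
state=s0 head=4 tape=cccc[b]___   (s0,b)→(s0,c,←)
state=s0 head=3 tape=ccc[c]c___   (s0,c)→(s0,c,→)
state=s0 head=4 tape=cccc[c]___   (s0,c)→(s0,c,→)
state=s0 head=5 tape=ccccc[_]__   (s0,_)→(s2,b,→)
state=s2 head=6 tape=cccccb[_]_   (s2,_)→(s1,c,→)
state=s1 head=7 tape=cccccbc[_]
The non-blank tape span at halt is cccccbc.

cccccbc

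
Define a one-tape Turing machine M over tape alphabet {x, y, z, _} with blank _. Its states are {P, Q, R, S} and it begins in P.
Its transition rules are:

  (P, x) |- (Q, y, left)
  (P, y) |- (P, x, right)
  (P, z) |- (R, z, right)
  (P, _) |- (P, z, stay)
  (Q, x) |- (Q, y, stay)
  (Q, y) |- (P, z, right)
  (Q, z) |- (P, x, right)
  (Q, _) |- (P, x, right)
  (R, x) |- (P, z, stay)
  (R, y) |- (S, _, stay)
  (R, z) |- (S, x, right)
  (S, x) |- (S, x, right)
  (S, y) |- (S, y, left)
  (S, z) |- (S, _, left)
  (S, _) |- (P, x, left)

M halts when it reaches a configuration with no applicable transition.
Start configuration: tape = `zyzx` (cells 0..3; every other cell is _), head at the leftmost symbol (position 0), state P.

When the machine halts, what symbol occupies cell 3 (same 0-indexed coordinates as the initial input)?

z

P | [z]yzx___   read z → write z, move right, go to R
R | z[y]zx___   read y → write _, move stay, go to S
S | z[_]zx___   read _ → write x, move left, go to P
P | [z]xzx___   read z → write z, move right, go to R
R | z[x]zx___   read x → write z, move stay, go to P
P | z[z]zx___   read z → write z, move right, go to R
R | zz[z]x___   read z → write x, move right, go to S
S | zzx[x]___   read x → write x, move right, go to S
S | zzxx[_]__   read _ → write x, move left, go to P
P | zzx[x]x__   read x → write y, move left, go to Q
Q | zz[x]yx__   read x → write y, move stay, go to Q
Q | zz[y]yx__   read y → write z, move right, go to P
P | zzz[y]x__   read y → write x, move right, go to P
P | zzzx[x]__   read x → write y, move left, go to Q
Q | zzz[x]y__   read x → write y, move stay, go to Q
Q | zzz[y]y__   read y → write z, move right, go to P
P | zzzz[y]__   read y → write x, move right, go to P
P | zzzzx[_]_   read _ → write z, move stay, go to P
P | zzzzx[z]_   read z → write z, move right, go to R
R | zzzzxz[_]
Cell 3 holds z when M halts.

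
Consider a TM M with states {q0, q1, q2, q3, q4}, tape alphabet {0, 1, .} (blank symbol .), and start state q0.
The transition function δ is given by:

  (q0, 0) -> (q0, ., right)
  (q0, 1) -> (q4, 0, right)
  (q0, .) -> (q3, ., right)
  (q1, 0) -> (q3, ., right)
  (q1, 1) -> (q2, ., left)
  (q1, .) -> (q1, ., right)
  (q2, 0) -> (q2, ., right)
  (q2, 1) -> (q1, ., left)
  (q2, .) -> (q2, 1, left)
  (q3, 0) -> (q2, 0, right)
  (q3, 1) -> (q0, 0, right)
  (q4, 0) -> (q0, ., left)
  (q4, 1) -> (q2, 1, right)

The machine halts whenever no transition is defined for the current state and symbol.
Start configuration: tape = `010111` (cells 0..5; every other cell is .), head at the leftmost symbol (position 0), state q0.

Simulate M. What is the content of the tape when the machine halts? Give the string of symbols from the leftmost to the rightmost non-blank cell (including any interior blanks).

q0 | [0]10111.   read 0 → write ., move right, go to q0
q0 | .[1]0111.   read 1 → write 0, move right, go to q4
q4 | .0[0]111.   read 0 → write ., move left, go to q0
q0 | .[0].111.   read 0 → write ., move right, go to q0
q0 | ..[.]111.   read . → write ., move right, go to q3
q3 | ...[1]11.   read 1 → write 0, move right, go to q0
q0 | ...0[1]1.   read 1 → write 0, move right, go to q4
q4 | ...00[1].   read 1 → write 1, move right, go to q2
q2 | ...001[.]   read . → write 1, move left, go to q2
q2 | ...00[1]1   read 1 → write ., move left, go to q1
q1 | ...0[0].1   read 0 → write ., move right, go to q3
q3 | ...0.[.]1
The non-blank tape span at halt is 0..1.

0..1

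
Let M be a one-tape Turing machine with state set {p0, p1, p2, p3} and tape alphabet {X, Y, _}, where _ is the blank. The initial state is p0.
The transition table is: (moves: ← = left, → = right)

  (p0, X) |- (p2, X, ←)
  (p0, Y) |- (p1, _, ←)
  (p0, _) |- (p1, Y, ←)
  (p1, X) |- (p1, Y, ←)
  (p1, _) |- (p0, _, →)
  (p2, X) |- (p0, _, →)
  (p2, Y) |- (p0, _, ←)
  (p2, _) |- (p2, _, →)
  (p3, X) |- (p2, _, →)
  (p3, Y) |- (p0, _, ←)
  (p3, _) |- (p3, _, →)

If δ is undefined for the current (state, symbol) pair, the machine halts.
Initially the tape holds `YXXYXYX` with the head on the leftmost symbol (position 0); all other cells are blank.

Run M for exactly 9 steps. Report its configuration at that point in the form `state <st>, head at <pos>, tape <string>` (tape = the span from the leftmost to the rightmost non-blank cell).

state p1, head at -1, tape XXYXYX

p0 | _[Y]XXYXYX   read Y → write _, move ←, go to p1
p1 | [_]_XXYXYX   read _ → write _, move →, go to p0
p0 | _[_]XXYXYX   read _ → write Y, move ←, go to p1
p1 | [_]YXXYXYX   read _ → write _, move →, go to p0
p0 | _[Y]XXYXYX   read Y → write _, move ←, go to p1
p1 | [_]_XXYXYX   read _ → write _, move →, go to p0
p0 | _[_]XXYXYX   read _ → write Y, move ←, go to p1
p1 | [_]YXXYXYX   read _ → write _, move →, go to p0
p0 | _[Y]XXYXYX   read Y → write _, move ←, go to p1
p1 | [_]_XXYXYX
After 9 steps: state p1, head at -1, tape XXYXYX.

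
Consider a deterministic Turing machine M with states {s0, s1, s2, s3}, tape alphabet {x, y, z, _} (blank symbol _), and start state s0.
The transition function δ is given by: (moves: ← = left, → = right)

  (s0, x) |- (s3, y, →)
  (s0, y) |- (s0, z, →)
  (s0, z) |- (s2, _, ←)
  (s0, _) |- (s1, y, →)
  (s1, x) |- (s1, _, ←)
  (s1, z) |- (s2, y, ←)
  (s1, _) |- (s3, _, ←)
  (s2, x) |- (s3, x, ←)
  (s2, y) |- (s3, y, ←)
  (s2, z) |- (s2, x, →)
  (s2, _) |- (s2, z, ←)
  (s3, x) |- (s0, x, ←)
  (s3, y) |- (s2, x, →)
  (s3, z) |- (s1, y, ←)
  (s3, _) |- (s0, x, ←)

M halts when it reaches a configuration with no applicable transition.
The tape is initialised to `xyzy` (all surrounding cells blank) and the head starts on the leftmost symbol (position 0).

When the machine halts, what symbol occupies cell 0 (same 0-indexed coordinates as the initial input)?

state=s0 head=0 tape=__[x]yzy_   (s0,x)→(s3,y,→)
state=s3 head=1 tape=__y[y]zy_   (s3,y)→(s2,x,→)
state=s2 head=2 tape=__yx[z]y_   (s2,z)→(s2,x,→)
state=s2 head=3 tape=__yxx[y]_   (s2,y)→(s3,y,←)
state=s3 head=2 tape=__yx[x]y_   (s3,x)→(s0,x,←)
state=s0 head=1 tape=__y[x]xy_   (s0,x)→(s3,y,→)
state=s3 head=2 tape=__yy[x]y_   (s3,x)→(s0,x,←)
state=s0 head=1 tape=__y[y]xy_   (s0,y)→(s0,z,→)
state=s0 head=2 tape=__yz[x]y_   (s0,x)→(s3,y,→)
state=s3 head=3 tape=__yzy[y]_   (s3,y)→(s2,x,→)
state=s2 head=4 tape=__yzyx[_]   (s2,_)→(s2,z,←)
state=s2 head=3 tape=__yzy[x]z   (s2,x)→(s3,x,←)
state=s3 head=2 tape=__yz[y]xz   (s3,y)→(s2,x,→)
state=s2 head=3 tape=__yzx[x]z   (s2,x)→(s3,x,←)
state=s3 head=2 tape=__yz[x]xz   (s3,x)→(s0,x,←)
state=s0 head=1 tape=__y[z]xxz   (s0,z)→(s2,_,←)
state=s2 head=0 tape=__[y]_xxz   (s2,y)→(s3,y,←)
state=s3 head=-1 tape=_[_]y_xxz   (s3,_)→(s0,x,←)
state=s0 head=-2 tape=[_]xy_xxz   (s0,_)→(s1,y,→)
state=s1 head=-1 tape=y[x]y_xxz   (s1,x)→(s1,_,←)
state=s1 head=-2 tape=[y]_y_xxz
Cell 0 holds y when M halts.

y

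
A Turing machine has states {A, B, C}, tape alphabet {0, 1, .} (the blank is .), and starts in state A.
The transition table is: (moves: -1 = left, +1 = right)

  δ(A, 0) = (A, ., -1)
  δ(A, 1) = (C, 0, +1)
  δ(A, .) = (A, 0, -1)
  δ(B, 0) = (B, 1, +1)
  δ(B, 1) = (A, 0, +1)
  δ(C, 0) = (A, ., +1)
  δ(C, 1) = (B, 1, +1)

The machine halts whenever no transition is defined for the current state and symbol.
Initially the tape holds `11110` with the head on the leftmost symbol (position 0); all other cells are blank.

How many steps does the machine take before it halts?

A | [1]1110.   read 1 → write 0, move +1, go to C
C | 0[1]110.   read 1 → write 1, move +1, go to B
B | 01[1]10.   read 1 → write 0, move +1, go to A
A | 010[1]0.   read 1 → write 0, move +1, go to C
C | 0100[0].   read 0 → write ., move +1, go to A
A | 0100.[.]   read . → write 0, move -1, go to A
A | 0100[.]0   read . → write 0, move -1, go to A
A | 010[0]00   read 0 → write ., move -1, go to A
A | 01[0].00   read 0 → write ., move -1, go to A
A | 0[1]..00   read 1 → write 0, move +1, go to C
C | 00[.].00
M halts after 10 transitions.

10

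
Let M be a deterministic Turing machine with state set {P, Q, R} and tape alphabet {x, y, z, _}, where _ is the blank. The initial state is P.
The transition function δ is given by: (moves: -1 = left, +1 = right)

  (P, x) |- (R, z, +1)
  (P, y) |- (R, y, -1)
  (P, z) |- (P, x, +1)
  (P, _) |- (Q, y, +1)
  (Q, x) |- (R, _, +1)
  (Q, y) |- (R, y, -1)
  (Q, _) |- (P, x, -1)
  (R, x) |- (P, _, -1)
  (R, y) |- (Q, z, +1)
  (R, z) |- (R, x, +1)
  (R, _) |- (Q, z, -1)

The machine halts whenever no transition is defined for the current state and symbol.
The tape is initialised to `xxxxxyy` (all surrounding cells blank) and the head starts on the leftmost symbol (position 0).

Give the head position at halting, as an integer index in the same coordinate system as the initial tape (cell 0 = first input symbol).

7

state=P head=0 tape=[x]xxxxyy__   (P,x)→(R,z,+1)
state=R head=1 tape=z[x]xxxyy__   (R,x)→(P,_,-1)
state=P head=0 tape=[z]_xxxyy__   (P,z)→(P,x,+1)
state=P head=1 tape=x[_]xxxyy__   (P,_)→(Q,y,+1)
state=Q head=2 tape=xy[x]xxyy__   (Q,x)→(R,_,+1)
state=R head=3 tape=xy_[x]xyy__   (R,x)→(P,_,-1)
state=P head=2 tape=xy[_]_xyy__   (P,_)→(Q,y,+1)
state=Q head=3 tape=xyy[_]xyy__   (Q,_)→(P,x,-1)
state=P head=2 tape=xy[y]xxyy__   (P,y)→(R,y,-1)
state=R head=1 tape=x[y]yxxyy__   (R,y)→(Q,z,+1)
state=Q head=2 tape=xz[y]xxyy__   (Q,y)→(R,y,-1)
state=R head=1 tape=x[z]yxxyy__   (R,z)→(R,x,+1)
state=R head=2 tape=xx[y]xxyy__   (R,y)→(Q,z,+1)
state=Q head=3 tape=xxz[x]xyy__   (Q,x)→(R,_,+1)
state=R head=4 tape=xxz_[x]yy__   (R,x)→(P,_,-1)
state=P head=3 tape=xxz[_]_yy__   (P,_)→(Q,y,+1)
state=Q head=4 tape=xxzy[_]yy__   (Q,_)→(P,x,-1)
state=P head=3 tape=xxz[y]xyy__   (P,y)→(R,y,-1)
state=R head=2 tape=xx[z]yxyy__   (R,z)→(R,x,+1)
state=R head=3 tape=xxx[y]xyy__   (R,y)→(Q,z,+1)
state=Q head=4 tape=xxxz[x]yy__   (Q,x)→(R,_,+1)
state=R head=5 tape=xxxz_[y]y__   (R,y)→(Q,z,+1)
state=Q head=6 tape=xxxz_z[y]__   (Q,y)→(R,y,-1)
state=R head=5 tape=xxxz_[z]y__   (R,z)→(R,x,+1)
state=R head=6 tape=xxxz_x[y]__   (R,y)→(Q,z,+1)
state=Q head=7 tape=xxxz_xz[_]_   (Q,_)→(P,x,-1)
state=P head=6 tape=xxxz_x[z]x_   (P,z)→(P,x,+1)
state=P head=7 tape=xxxz_xx[x]_   (P,x)→(R,z,+1)
state=R head=8 tape=xxxz_xxz[_]   (R,_)→(Q,z,-1)
state=Q head=7 tape=xxxz_xx[z]z
At halt the head is at cell 7.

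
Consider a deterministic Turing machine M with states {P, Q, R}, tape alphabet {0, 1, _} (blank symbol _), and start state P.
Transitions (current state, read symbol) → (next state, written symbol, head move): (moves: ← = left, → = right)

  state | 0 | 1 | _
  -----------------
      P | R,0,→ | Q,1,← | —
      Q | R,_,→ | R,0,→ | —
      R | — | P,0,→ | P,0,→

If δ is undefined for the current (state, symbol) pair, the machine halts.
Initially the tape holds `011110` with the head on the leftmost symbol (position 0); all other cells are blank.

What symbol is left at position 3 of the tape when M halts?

P | [0]11110__   read 0 → write 0, move →, go to R
R | 0[1]1110__   read 1 → write 0, move →, go to P
P | 00[1]110__   read 1 → write 1, move ←, go to Q
Q | 0[0]1110__   read 0 → write _, move →, go to R
R | 0_[1]110__   read 1 → write 0, move →, go to P
P | 0_0[1]10__   read 1 → write 1, move ←, go to Q
Q | 0_[0]110__   read 0 → write _, move →, go to R
R | 0__[1]10__   read 1 → write 0, move →, go to P
P | 0__0[1]0__   read 1 → write 1, move ←, go to Q
Q | 0__[0]10__   read 0 → write _, move →, go to R
R | 0___[1]0__   read 1 → write 0, move →, go to P
P | 0___0[0]__   read 0 → write 0, move →, go to R
R | 0___00[_]_   read _ → write 0, move →, go to P
P | 0___000[_]
Cell 3 holds _ when M halts.

_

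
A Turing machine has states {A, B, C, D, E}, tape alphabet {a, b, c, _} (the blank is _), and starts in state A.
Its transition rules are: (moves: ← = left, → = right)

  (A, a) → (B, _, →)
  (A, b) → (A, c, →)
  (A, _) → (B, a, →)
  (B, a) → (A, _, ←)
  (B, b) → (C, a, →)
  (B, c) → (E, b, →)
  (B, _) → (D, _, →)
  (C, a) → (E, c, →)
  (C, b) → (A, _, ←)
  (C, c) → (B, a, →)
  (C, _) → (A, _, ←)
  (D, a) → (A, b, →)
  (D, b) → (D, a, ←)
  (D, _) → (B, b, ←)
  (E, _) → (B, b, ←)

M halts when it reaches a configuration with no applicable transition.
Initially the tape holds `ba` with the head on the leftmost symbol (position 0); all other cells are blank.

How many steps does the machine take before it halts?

11

A | [b]a__   read b → write c, move →, go to A
A | c[a]__   read a → write _, move →, go to B
B | c_[_]_   read _ → write _, move →, go to D
D | c__[_]   read _ → write b, move ←, go to B
B | c_[_]b   read _ → write _, move →, go to D
D | c__[b]   read b → write a, move ←, go to D
D | c_[_]a   read _ → write b, move ←, go to B
B | c[_]ba   read _ → write _, move →, go to D
D | c_[b]a   read b → write a, move ←, go to D
D | c[_]aa   read _ → write b, move ←, go to B
B | [c]baa   read c → write b, move →, go to E
E | b[b]aa
M halts after 11 transitions.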